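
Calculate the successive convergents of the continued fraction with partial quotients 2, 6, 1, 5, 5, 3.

Using the convergent recurrence p_i = a_i*p_{i-1} + p_{i-2}, q_i = a_i*q_{i-1} + q_{i-2} with p_{-2}=0, p_{-1}=1, q_{-2}=1, q_{-1}=0:
  i=0: a_0=2, p_0 = 2*1 + 0 = 2, q_0 = 2*0 + 1 = 1.
  i=1: a_1=6, p_1 = 6*2 + 1 = 13, q_1 = 6*1 + 0 = 6.
  i=2: a_2=1, p_2 = 1*13 + 2 = 15, q_2 = 1*6 + 1 = 7.
  i=3: a_3=5, p_3 = 5*15 + 13 = 88, q_3 = 5*7 + 6 = 41.
  i=4: a_4=5, p_4 = 5*88 + 15 = 455, q_4 = 5*41 + 7 = 212.
  i=5: a_5=3, p_5 = 3*455 + 88 = 1453, q_5 = 3*212 + 41 = 677.

2/1, 13/6, 15/7, 88/41, 455/212, 1453/677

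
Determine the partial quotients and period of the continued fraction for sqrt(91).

[9; (1, 1, 5, 1, 5, 1, 1, 18)]

Write x_i = (sqrt(91) + m_i)/d_i with (m_0, d_0) = (0, 1). a_0 = floor(sqrt(91)) = 9, since 9^2 = 81 <= 91 < 100 = 10^2.
Iterate m_{i+1} = d_i*a_i - m_i, d_{i+1} = (91 - m_{i+1}^2)/d_i, a_{i+1} = floor((a_0 + m_{i+1})/d_{i+1}):
  m_1 = 1*9 - 0 = 9, d_1 = (91 - 9^2)/1 = 10/1 = 10, a_1 = floor((9 + 9)/10) = 1.
  m_2 = 10*1 - 9 = 1, d_2 = (91 - 1^2)/10 = 90/10 = 9, a_2 = floor((9 + 1)/9) = 1.
  m_3 = 9*1 - 1 = 8, d_3 = (91 - 8^2)/9 = 27/9 = 3, a_3 = floor((9 + 8)/3) = 5.
  m_4 = 3*5 - 8 = 7, d_4 = (91 - 7^2)/3 = 42/3 = 14, a_4 = floor((9 + 7)/14) = 1.
  m_5 = 14*1 - 7 = 7, d_5 = (91 - 7^2)/14 = 42/14 = 3, a_5 = floor((9 + 7)/3) = 5.
  m_6 = 3*5 - 7 = 8, d_6 = (91 - 8^2)/3 = 27/3 = 9, a_6 = floor((9 + 8)/9) = 1.
  m_7 = 9*1 - 8 = 1, d_7 = (91 - 1^2)/9 = 90/9 = 10, a_7 = floor((9 + 1)/10) = 1.
  m_8 = 10*1 - 1 = 9, d_8 = (91 - 9^2)/10 = 10/10 = 1, a_8 = floor((9 + 9)/1) = 18.
  m_9 = 1*18 - 9 = 9, d_9 = (91 - 9^2)/1 = 10/1 = 10: (m_9, d_9) = (m_1, d_1) = (9, 10), so from here the quotients repeat a_1, ..., a_8; the period length is 8.
Hence the expansion of sqrt(91) is a_0 = 9 followed by the repeating block 1, 1, 5, 1, 5, 1, 1, 18 (period 8).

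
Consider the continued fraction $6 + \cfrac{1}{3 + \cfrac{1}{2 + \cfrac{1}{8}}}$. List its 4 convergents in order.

6/1, 19/3, 44/7, 371/59

Using the convergent recurrence p_i = a_i*p_{i-1} + p_{i-2}, q_i = a_i*q_{i-1} + q_{i-2} with p_{-2}=0, p_{-1}=1, q_{-2}=1, q_{-1}=0:
  i=0: a_0=6, p_0 = 6*1 + 0 = 6, q_0 = 6*0 + 1 = 1.
  i=1: a_1=3, p_1 = 3*6 + 1 = 19, q_1 = 3*1 + 0 = 3.
  i=2: a_2=2, p_2 = 2*19 + 6 = 44, q_2 = 2*3 + 1 = 7.
  i=3: a_3=8, p_3 = 8*44 + 19 = 371, q_3 = 8*7 + 3 = 59.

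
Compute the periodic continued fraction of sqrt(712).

[26; (1, 2, 6, 2, 1, 52)]

Write x_i = (sqrt(712) + m_i)/d_i with (m_0, d_0) = (0, 1). a_0 = floor(sqrt(712)) = 26, since 26^2 = 676 <= 712 < 729 = 27^2.
Iterate m_{i+1} = d_i*a_i - m_i, d_{i+1} = (712 - m_{i+1}^2)/d_i, a_{i+1} = floor((a_0 + m_{i+1})/d_{i+1}):
  m_1 = 1*26 - 0 = 26, d_1 = (712 - 26^2)/1 = 36/1 = 36, a_1 = floor((26 + 26)/36) = 1.
  m_2 = 36*1 - 26 = 10, d_2 = (712 - 10^2)/36 = 612/36 = 17, a_2 = floor((26 + 10)/17) = 2.
  m_3 = 17*2 - 10 = 24, d_3 = (712 - 24^2)/17 = 136/17 = 8, a_3 = floor((26 + 24)/8) = 6.
  m_4 = 8*6 - 24 = 24, d_4 = (712 - 24^2)/8 = 136/8 = 17, a_4 = floor((26 + 24)/17) = 2.
  m_5 = 17*2 - 24 = 10, d_5 = (712 - 10^2)/17 = 612/17 = 36, a_5 = floor((26 + 10)/36) = 1.
  m_6 = 36*1 - 10 = 26, d_6 = (712 - 26^2)/36 = 36/36 = 1, a_6 = floor((26 + 26)/1) = 52.
  m_7 = 1*52 - 26 = 26, d_7 = (712 - 26^2)/1 = 36/1 = 36: (m_7, d_7) = (m_1, d_1) = (26, 36), so from here the quotients repeat a_1, ..., a_6; the period length is 6.
Hence the expansion of sqrt(712) is a_0 = 26 followed by the repeating block 1, 2, 6, 2, 1, 52 (period 6).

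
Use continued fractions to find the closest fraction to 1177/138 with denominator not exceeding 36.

Expand x = 1177/138 as a continued fraction with the Euclidean algorithm:
  1177 = 8*138 + 73, so a_0 = 8.
  138 = 1*73 + 65, so a_1 = 1.
  73 = 1*65 + 8, so a_2 = 1.
  65 = 8*8 + 1, so a_3 = 8.
  8 = 8*1 + 0, so a_4 = 8.
so x = [8; 1, 1, 8, 8].
Convergents (p_i = a_i*p_{i-1} + p_{i-2}, q_i = a_i*q_{i-1} + q_{i-2} with p_{-2}=0, p_{-1}=1, q_{-2}=1, q_{-1}=0), until the denominator exceeds 36:
  i=0: a_0=8, p_0 = 8*1 + 0 = 8, q_0 = 8*0 + 1 = 1.
  i=1: a_1=1, p_1 = 1*8 + 1 = 9, q_1 = 1*1 + 0 = 1.
  i=2: a_2=1, p_2 = 1*9 + 8 = 17, q_2 = 1*1 + 1 = 2.
  i=3: a_3=8, p_3 = 8*17 + 9 = 145, q_3 = 8*2 + 1 = 17.
  i=4: a_4=8, p_4 = 8*145 + 17 = 1177, q_4 = 8*17 + 2 = 138.
q_4 = 138 > 36, so the last convergent with denominator <= 36 is p_3/q_3 = 145/17.
The closest fraction with denominator <= 36 is either p_3/q_3 or the intermediate fraction (k*p_3 + p_2)/(k*q_3 + q_2) with the largest k >= 1 whose denominator stays <= 36; these approach x as k grows, and every other convergent or intermediate fraction in range is farther away.
Largest k: floor((36 - q_2)/q_3) = floor((36 - 2)/17) = 2.
That gives (2*145 + 17)/(2*17 + 2) = 307/36.
Compare the errors: |x - 145/17| = |1177*17 - 145*138|/(138*17) = 1/2346, and |x - 307/36| = |1177*36 - 307*138|/(138*36) = 6/4968.
Cross-multiplying, 1*4968 = 4968 < 14076 = 6*2346, so 1/2346 is smaller: the convergent 145/17 is closer to x than 307/36.

145/17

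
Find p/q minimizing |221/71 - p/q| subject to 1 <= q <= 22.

Expand x = 221/71 as a continued fraction with the Euclidean algorithm:
  221 = 3*71 + 8, so a_0 = 3.
  71 = 8*8 + 7, so a_1 = 8.
  8 = 1*7 + 1, so a_2 = 1.
  7 = 7*1 + 0, so a_3 = 7.
so x = [3; 8, 1, 7].
Convergents (p_i = a_i*p_{i-1} + p_{i-2}, q_i = a_i*q_{i-1} + q_{i-2} with p_{-2}=0, p_{-1}=1, q_{-2}=1, q_{-1}=0), until the denominator exceeds 22:
  i=0: a_0=3, p_0 = 3*1 + 0 = 3, q_0 = 3*0 + 1 = 1.
  i=1: a_1=8, p_1 = 8*3 + 1 = 25, q_1 = 8*1 + 0 = 8.
  i=2: a_2=1, p_2 = 1*25 + 3 = 28, q_2 = 1*8 + 1 = 9.
  i=3: a_3=7, p_3 = 7*28 + 25 = 221, q_3 = 7*9 + 8 = 71.
q_3 = 71 > 22, so the last convergent with denominator <= 22 is p_2/q_2 = 28/9.
The closest fraction with denominator <= 22 is either p_2/q_2 or the intermediate fraction (k*p_2 + p_1)/(k*q_2 + q_1) with the largest k >= 1 whose denominator stays <= 22; these approach x as k grows, and every other convergent or intermediate fraction in range is farther away.
Largest k: floor((22 - q_1)/q_2) = floor((22 - 8)/9) = 1.
That gives (1*28 + 25)/(1*9 + 8) = 53/17.
Compare the errors: |x - 28/9| = |221*9 - 28*71|/(71*9) = 1/639, and |x - 53/17| = |221*17 - 53*71|/(71*17) = 6/1207.
Cross-multiplying, 1*1207 = 1207 < 3834 = 6*639, so 1/639 is smaller: the convergent 28/9 is closer to x than 53/17.

28/9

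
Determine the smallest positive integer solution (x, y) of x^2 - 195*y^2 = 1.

(x, y) = (14, 1)

First expand sqrt(195) as a continued fraction. With x_i = (sqrt(195) + m_i)/d_i and (m_0, d_0) = (0, 1): a_0 = floor(sqrt(195)) = 13, since 13^2 = 169 <= 195 < 196 = 14^2.
Iterate m_{i+1} = d_i*a_i - m_i, d_{i+1} = (195 - m_{i+1}^2)/d_i, a_{i+1} = floor((a_0 + m_{i+1})/d_{i+1}):
  m_1 = 1*13 - 0 = 13, d_1 = (195 - 13^2)/1 = 26/1 = 26, a_1 = floor((13 + 13)/26) = 1.
  m_2 = 26*1 - 13 = 13, d_2 = (195 - 13^2)/26 = 26/26 = 1, a_2 = floor((13 + 13)/1) = 26.
  m_3 = 1*26 - 13 = 13, d_3 = (195 - 13^2)/1 = 26/1 = 26: (m_3, d_3) = (m_1, d_1) = (13, 26), so from here the quotients repeat a_1, a_2; the period length is 2.
So sqrt(195) = [13; (1, 26)] with period length k = 2.
k is even, so the fundamental solution of x^2 - 195y^2 = 1 is (p_{k-1}, q_{k-1}) = (p_1, q_1); compute convergents through index 1.
Convergents (p_i = a_i*p_{i-1} + p_{i-2}, q_i = a_i*q_{i-1} + q_{i-2} with p_{-2}=0, p_{-1}=1, q_{-2}=1, q_{-1}=0):
  i=0: a_0=13, p_0 = 13*1 + 0 = 13, q_0 = 13*0 + 1 = 1.
  i=1: a_1=1, p_1 = 1*13 + 1 = 14, q_1 = 1*1 + 0 = 1.
Check: 14^2 - 195*1^2 = 196 - 195 = 1, so (x, y) = (14, 1) solves the equation, and by the theorem it is the least positive solution.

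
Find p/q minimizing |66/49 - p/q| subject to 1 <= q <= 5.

Expand x = 66/49 as a continued fraction with the Euclidean algorithm:
  66 = 1*49 + 17, so a_0 = 1.
  49 = 2*17 + 15, so a_1 = 2.
  17 = 1*15 + 2, so a_2 = 1.
  15 = 7*2 + 1, so a_3 = 7.
  2 = 2*1 + 0, so a_4 = 2.
so x = [1; 2, 1, 7, 2].
Convergents (p_i = a_i*p_{i-1} + p_{i-2}, q_i = a_i*q_{i-1} + q_{i-2} with p_{-2}=0, p_{-1}=1, q_{-2}=1, q_{-1}=0), until the denominator exceeds 5:
  i=0: a_0=1, p_0 = 1*1 + 0 = 1, q_0 = 1*0 + 1 = 1.
  i=1: a_1=2, p_1 = 2*1 + 1 = 3, q_1 = 2*1 + 0 = 2.
  i=2: a_2=1, p_2 = 1*3 + 1 = 4, q_2 = 1*2 + 1 = 3.
  i=3: a_3=7, p_3 = 7*4 + 3 = 31, q_3 = 7*3 + 2 = 23.
q_3 = 23 > 5, so the last convergent with denominator <= 5 is p_2/q_2 = 4/3.
The closest fraction with denominator <= 5 is either p_2/q_2 or the intermediate fraction (k*p_2 + p_1)/(k*q_2 + q_1) with the largest k >= 1 whose denominator stays <= 5; these approach x as k grows, and every other convergent or intermediate fraction in range is farther away.
Largest k: floor((5 - q_1)/q_2) = floor((5 - 2)/3) = 1.
That gives (1*4 + 3)/(1*3 + 2) = 7/5.
Compare the errors: |x - 4/3| = |66*3 - 4*49|/(49*3) = 2/147, and |x - 7/5| = |66*5 - 7*49|/(49*5) = 13/245.
Cross-multiplying, 2*245 = 490 < 1911 = 13*147, so 2/147 is smaller: the convergent 4/3 is closer to x than 7/5.

4/3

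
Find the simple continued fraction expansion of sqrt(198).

[14; (14, 28)]

Write x_i = (sqrt(198) + m_i)/d_i with (m_0, d_0) = (0, 1). a_0 = floor(sqrt(198)) = 14, since 14^2 = 196 <= 198 < 225 = 15^2.
Iterate m_{i+1} = d_i*a_i - m_i, d_{i+1} = (198 - m_{i+1}^2)/d_i, a_{i+1} = floor((a_0 + m_{i+1})/d_{i+1}):
  m_1 = 1*14 - 0 = 14, d_1 = (198 - 14^2)/1 = 2/1 = 2, a_1 = floor((14 + 14)/2) = 14.
  m_2 = 2*14 - 14 = 14, d_2 = (198 - 14^2)/2 = 2/2 = 1, a_2 = floor((14 + 14)/1) = 28.
  m_3 = 1*28 - 14 = 14, d_3 = (198 - 14^2)/1 = 2/1 = 2: (m_3, d_3) = (m_1, d_1) = (14, 2), so from here the quotients repeat a_1, a_2; the period length is 2.
Hence the expansion of sqrt(198) is a_0 = 14 followed by the repeating block 14, 28 (period 2).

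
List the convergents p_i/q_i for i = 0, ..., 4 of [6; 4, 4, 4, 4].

6/1, 25/4, 106/17, 449/72, 1902/305

Using the convergent recurrence p_i = a_i*p_{i-1} + p_{i-2}, q_i = a_i*q_{i-1} + q_{i-2} with p_{-2}=0, p_{-1}=1, q_{-2}=1, q_{-1}=0:
  i=0: a_0=6, p_0 = 6*1 + 0 = 6, q_0 = 6*0 + 1 = 1.
  i=1: a_1=4, p_1 = 4*6 + 1 = 25, q_1 = 4*1 + 0 = 4.
  i=2: a_2=4, p_2 = 4*25 + 6 = 106, q_2 = 4*4 + 1 = 17.
  i=3: a_3=4, p_3 = 4*106 + 25 = 449, q_3 = 4*17 + 4 = 72.
  i=4: a_4=4, p_4 = 4*449 + 106 = 1902, q_4 = 4*72 + 17 = 305.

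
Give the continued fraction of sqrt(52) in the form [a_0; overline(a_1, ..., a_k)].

Write x_i = (sqrt(52) + m_i)/d_i with (m_0, d_0) = (0, 1). a_0 = floor(sqrt(52)) = 7, since 7^2 = 49 <= 52 < 64 = 8^2.
Iterate m_{i+1} = d_i*a_i - m_i, d_{i+1} = (52 - m_{i+1}^2)/d_i, a_{i+1} = floor((a_0 + m_{i+1})/d_{i+1}):
  m_1 = 1*7 - 0 = 7, d_1 = (52 - 7^2)/1 = 3/1 = 3, a_1 = floor((7 + 7)/3) = 4.
  m_2 = 3*4 - 7 = 5, d_2 = (52 - 5^2)/3 = 27/3 = 9, a_2 = floor((7 + 5)/9) = 1.
  m_3 = 9*1 - 5 = 4, d_3 = (52 - 4^2)/9 = 36/9 = 4, a_3 = floor((7 + 4)/4) = 2.
  m_4 = 4*2 - 4 = 4, d_4 = (52 - 4^2)/4 = 36/4 = 9, a_4 = floor((7 + 4)/9) = 1.
  m_5 = 9*1 - 4 = 5, d_5 = (52 - 5^2)/9 = 27/9 = 3, a_5 = floor((7 + 5)/3) = 4.
  m_6 = 3*4 - 5 = 7, d_6 = (52 - 7^2)/3 = 3/3 = 1, a_6 = floor((7 + 7)/1) = 14.
  m_7 = 1*14 - 7 = 7, d_7 = (52 - 7^2)/1 = 3/1 = 3: (m_7, d_7) = (m_1, d_1) = (7, 3), so from here the quotients repeat a_1, ..., a_6; the period length is 6.
Hence the expansion of sqrt(52) is a_0 = 7 followed by the repeating block 4, 1, 2, 1, 4, 14 (period 6).

[7; overline(4, 1, 2, 1, 4, 14)]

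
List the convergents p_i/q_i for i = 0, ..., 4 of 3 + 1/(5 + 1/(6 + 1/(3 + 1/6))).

Using the convergent recurrence p_i = a_i*p_{i-1} + p_{i-2}, q_i = a_i*q_{i-1} + q_{i-2} with p_{-2}=0, p_{-1}=1, q_{-2}=1, q_{-1}=0:
  i=0: a_0=3, p_0 = 3*1 + 0 = 3, q_0 = 3*0 + 1 = 1.
  i=1: a_1=5, p_1 = 5*3 + 1 = 16, q_1 = 5*1 + 0 = 5.
  i=2: a_2=6, p_2 = 6*16 + 3 = 99, q_2 = 6*5 + 1 = 31.
  i=3: a_3=3, p_3 = 3*99 + 16 = 313, q_3 = 3*31 + 5 = 98.
  i=4: a_4=6, p_4 = 6*313 + 99 = 1977, q_4 = 6*98 + 31 = 619.

3/1, 16/5, 99/31, 313/98, 1977/619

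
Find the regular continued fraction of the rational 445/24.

Run the Euclidean algorithm on 445 and 24; the successive quotients are the partial quotients a_0, a_1, ... (each step inverts the fractional part left over by the previous one):
  445 = 18*24 + 13, so a_0 = 18.
  24 = 1*13 + 11, so a_1 = 1.
  13 = 1*11 + 2, so a_2 = 1.
  11 = 5*2 + 1, so a_3 = 5.
  2 = 2*1 + 0, so a_4 = 2.
The remainder reaches 0 after 5 divisions, so the expansion has 5 partial quotients, read off in order.

[18; 1, 1, 5, 2]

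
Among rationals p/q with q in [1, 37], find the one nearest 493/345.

10/7

Expand x = 493/345 as a continued fraction with the Euclidean algorithm:
  493 = 1*345 + 148, so a_0 = 1.
  345 = 2*148 + 49, so a_1 = 2.
  148 = 3*49 + 1, so a_2 = 3.
  49 = 49*1 + 0, so a_3 = 49.
so x = [1; 2, 3, 49].
Convergents (p_i = a_i*p_{i-1} + p_{i-2}, q_i = a_i*q_{i-1} + q_{i-2} with p_{-2}=0, p_{-1}=1, q_{-2}=1, q_{-1}=0), until the denominator exceeds 37:
  i=0: a_0=1, p_0 = 1*1 + 0 = 1, q_0 = 1*0 + 1 = 1.
  i=1: a_1=2, p_1 = 2*1 + 1 = 3, q_1 = 2*1 + 0 = 2.
  i=2: a_2=3, p_2 = 3*3 + 1 = 10, q_2 = 3*2 + 1 = 7.
  i=3: a_3=49, p_3 = 49*10 + 3 = 493, q_3 = 49*7 + 2 = 345.
q_3 = 345 > 37, so the last convergent with denominator <= 37 is p_2/q_2 = 10/7.
The closest fraction with denominator <= 37 is either p_2/q_2 or the intermediate fraction (k*p_2 + p_1)/(k*q_2 + q_1) with the largest k >= 1 whose denominator stays <= 37; these approach x as k grows, and every other convergent or intermediate fraction in range is farther away.
Largest k: floor((37 - q_1)/q_2) = floor((37 - 2)/7) = 5.
That gives (5*10 + 3)/(5*7 + 2) = 53/37.
Compare the errors: |x - 10/7| = |493*7 - 10*345|/(345*7) = 1/2415, and |x - 53/37| = |493*37 - 53*345|/(345*37) = 44/12765.
Cross-multiplying, 1*12765 = 12765 < 106260 = 44*2415, so 1/2415 is smaller: the convergent 10/7 is closer to x than 53/37.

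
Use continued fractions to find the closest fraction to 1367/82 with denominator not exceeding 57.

Expand x = 1367/82 as a continued fraction with the Euclidean algorithm:
  1367 = 16*82 + 55, so a_0 = 16.
  82 = 1*55 + 27, so a_1 = 1.
  55 = 2*27 + 1, so a_2 = 2.
  27 = 27*1 + 0, so a_3 = 27.
so x = [16; 1, 2, 27].
Convergents (p_i = a_i*p_{i-1} + p_{i-2}, q_i = a_i*q_{i-1} + q_{i-2} with p_{-2}=0, p_{-1}=1, q_{-2}=1, q_{-1}=0), until the denominator exceeds 57:
  i=0: a_0=16, p_0 = 16*1 + 0 = 16, q_0 = 16*0 + 1 = 1.
  i=1: a_1=1, p_1 = 1*16 + 1 = 17, q_1 = 1*1 + 0 = 1.
  i=2: a_2=2, p_2 = 2*17 + 16 = 50, q_2 = 2*1 + 1 = 3.
  i=3: a_3=27, p_3 = 27*50 + 17 = 1367, q_3 = 27*3 + 1 = 82.
q_3 = 82 > 57, so the last convergent with denominator <= 57 is p_2/q_2 = 50/3.
The closest fraction with denominator <= 57 is either p_2/q_2 or the intermediate fraction (k*p_2 + p_1)/(k*q_2 + q_1) with the largest k >= 1 whose denominator stays <= 57; these approach x as k grows, and every other convergent or intermediate fraction in range is farther away.
Largest k: floor((57 - q_1)/q_2) = floor((57 - 1)/3) = 18.
That gives (18*50 + 17)/(18*3 + 1) = 917/55.
Compare the errors: |x - 50/3| = |1367*3 - 50*82|/(82*3) = 1/246, and |x - 917/55| = |1367*55 - 917*82|/(82*55) = 9/4510.
Cross-multiplying, 9*246 = 2214 < 4510 = 1*4510, so 9/4510 is smaller: the intermediate fraction 917/55 is closer to x than 50/3.

917/55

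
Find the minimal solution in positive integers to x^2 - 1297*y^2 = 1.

(x, y) = (2593, 72)

First expand sqrt(1297) as a continued fraction. With x_i = (sqrt(1297) + m_i)/d_i and (m_0, d_0) = (0, 1): a_0 = floor(sqrt(1297)) = 36, since 36^2 = 1296 <= 1297 < 1369 = 37^2.
Iterate m_{i+1} = d_i*a_i - m_i, d_{i+1} = (1297 - m_{i+1}^2)/d_i, a_{i+1} = floor((a_0 + m_{i+1})/d_{i+1}):
  m_1 = 1*36 - 0 = 36, d_1 = (1297 - 36^2)/1 = 1/1 = 1, a_1 = floor((36 + 36)/1) = 72.
  m_2 = 1*72 - 36 = 36, d_2 = (1297 - 36^2)/1 = 1/1 = 1: (m_2, d_2) = (m_1, d_1) = (36, 1), so from here the quotient a_1 repeats; the period length is 1.
So sqrt(1297) = [36; (72)] with period length k = 1.
k is odd, so (p_{k-1}, q_{k-1}) only solves x^2 - 1297y^2 = -1 and the fundamental solution of x^2 - 1297y^2 = 1 is (p_{2k-1}, q_{2k-1}) = (p_1, q_1); compute convergents through index 1, running through the period twice.
Convergents (p_i = a_i*p_{i-1} + p_{i-2}, q_i = a_i*q_{i-1} + q_{i-2} with p_{-2}=0, p_{-1}=1, q_{-2}=1, q_{-1}=0):
  i=0: a_0=36, p_0 = 36*1 + 0 = 36, q_0 = 36*0 + 1 = 1.
  i=1: a_1=72, p_1 = 72*36 + 1 = 2593, q_1 = 72*1 + 0 = 72.
Indeed p_0^2 - 1297*q_0^2 = 1296 - 1297 = -1, not +1.
Check: 2593^2 - 1297*72^2 = 6723649 - 6723648 = 1, so (x, y) = (2593, 72) solves the equation, and by the theorem it is the least positive solution.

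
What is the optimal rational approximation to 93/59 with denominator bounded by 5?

Expand x = 93/59 as a continued fraction with the Euclidean algorithm:
  93 = 1*59 + 34, so a_0 = 1.
  59 = 1*34 + 25, so a_1 = 1.
  34 = 1*25 + 9, so a_2 = 1.
  25 = 2*9 + 7, so a_3 = 2.
  9 = 1*7 + 2, so a_4 = 1.
  7 = 3*2 + 1, so a_5 = 3.
  2 = 2*1 + 0, so a_6 = 2.
so x = [1; 1, 1, 2, 1, 3, 2].
Convergents (p_i = a_i*p_{i-1} + p_{i-2}, q_i = a_i*q_{i-1} + q_{i-2} with p_{-2}=0, p_{-1}=1, q_{-2}=1, q_{-1}=0), until the denominator exceeds 5:
  i=0: a_0=1, p_0 = 1*1 + 0 = 1, q_0 = 1*0 + 1 = 1.
  i=1: a_1=1, p_1 = 1*1 + 1 = 2, q_1 = 1*1 + 0 = 1.
  i=2: a_2=1, p_2 = 1*2 + 1 = 3, q_2 = 1*1 + 1 = 2.
  i=3: a_3=2, p_3 = 2*3 + 2 = 8, q_3 = 2*2 + 1 = 5.
  i=4: a_4=1, p_4 = 1*8 + 3 = 11, q_4 = 1*5 + 2 = 7.
q_4 = 7 > 5, so the last convergent with denominator <= 5 is p_3/q_3 = 8/5.
The closest fraction with denominator <= 5 is either p_3/q_3 or the intermediate fraction (k*p_3 + p_2)/(k*q_3 + q_2) with the largest k >= 1 whose denominator stays <= 5; these approach x as k grows, and every other convergent or intermediate fraction in range is farther away.
Largest k: floor((5 - q_2)/q_3) = floor((5 - 2)/5) = 0.
Since k = 0, no intermediate fraction beyond p_3/q_3 has denominator <= 5, so the convergent 8/5 is the closest (its error is |93*5 - 8*59|/(59*5) = 7/295).

8/5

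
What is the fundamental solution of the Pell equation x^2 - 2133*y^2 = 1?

First expand sqrt(2133) as a continued fraction. With x_i = (sqrt(2133) + m_i)/d_i and (m_0, d_0) = (0, 1): a_0 = floor(sqrt(2133)) = 46, since 46^2 = 2116 <= 2133 < 2209 = 47^2.
Iterate m_{i+1} = d_i*a_i - m_i, d_{i+1} = (2133 - m_{i+1}^2)/d_i, a_{i+1} = floor((a_0 + m_{i+1})/d_{i+1}):
  m_1 = 1*46 - 0 = 46, d_1 = (2133 - 46^2)/1 = 17/1 = 17, a_1 = floor((46 + 46)/17) = 5.
  m_2 = 17*5 - 46 = 39, d_2 = (2133 - 39^2)/17 = 612/17 = 36, a_2 = floor((46 + 39)/36) = 2.
  m_3 = 36*2 - 39 = 33, d_3 = (2133 - 33^2)/36 = 1044/36 = 29, a_3 = floor((46 + 33)/29) = 2.
  m_4 = 29*2 - 33 = 25, d_4 = (2133 - 25^2)/29 = 1508/29 = 52, a_4 = floor((46 + 25)/52) = 1.
  m_5 = 52*1 - 25 = 27, d_5 = (2133 - 27^2)/52 = 1404/52 = 27, a_5 = floor((46 + 27)/27) = 2.
  m_6 = 27*2 - 27 = 27, d_6 = (2133 - 27^2)/27 = 1404/27 = 52, a_6 = floor((46 + 27)/52) = 1.
  m_7 = 52*1 - 27 = 25, d_7 = (2133 - 25^2)/52 = 1508/52 = 29, a_7 = floor((46 + 25)/29) = 2.
  m_8 = 29*2 - 25 = 33, d_8 = (2133 - 33^2)/29 = 1044/29 = 36, a_8 = floor((46 + 33)/36) = 2.
  m_9 = 36*2 - 33 = 39, d_9 = (2133 - 39^2)/36 = 612/36 = 17, a_9 = floor((46 + 39)/17) = 5.
  m_10 = 17*5 - 39 = 46, d_10 = (2133 - 46^2)/17 = 17/17 = 1, a_10 = floor((46 + 46)/1) = 92.
  m_11 = 1*92 - 46 = 46, d_11 = (2133 - 46^2)/1 = 17/1 = 17: (m_11, d_11) = (m_1, d_1) = (46, 17), so from here the quotients repeat a_1, ..., a_10; the period length is 10.
So sqrt(2133) = [46; (5, 2, 2, 1, 2, 1, 2, 2, 5, 92)] with period length k = 10.
k is even, so the fundamental solution of x^2 - 2133y^2 = 1 is (p_{k-1}, q_{k-1}) = (p_9, q_9); compute convergents through index 9.
Convergents (p_i = a_i*p_{i-1} + p_{i-2}, q_i = a_i*q_{i-1} + q_{i-2} with p_{-2}=0, p_{-1}=1, q_{-2}=1, q_{-1}=0):
  i=0: a_0=46, p_0 = 46*1 + 0 = 46, q_0 = 46*0 + 1 = 1.
  i=1: a_1=5, p_1 = 5*46 + 1 = 231, q_1 = 5*1 + 0 = 5.
  i=2: a_2=2, p_2 = 2*231 + 46 = 508, q_2 = 2*5 + 1 = 11.
  i=3: a_3=2, p_3 = 2*508 + 231 = 1247, q_3 = 2*11 + 5 = 27.
  i=4: a_4=1, p_4 = 1*1247 + 508 = 1755, q_4 = 1*27 + 11 = 38.
  i=5: a_5=2, p_5 = 2*1755 + 1247 = 4757, q_5 = 2*38 + 27 = 103.
  i=6: a_6=1, p_6 = 1*4757 + 1755 = 6512, q_6 = 1*103 + 38 = 141.
  i=7: a_7=2, p_7 = 2*6512 + 4757 = 17781, q_7 = 2*141 + 103 = 385.
  i=8: a_8=2, p_8 = 2*17781 + 6512 = 42074, q_8 = 2*385 + 141 = 911.
  i=9: a_9=5, p_9 = 5*42074 + 17781 = 228151, q_9 = 5*911 + 385 = 4940.
Check: 228151^2 - 2133*4940^2 = 52052878801 - 52052878800 = 1, so (x, y) = (228151, 4940) solves the equation, and by the theorem it is the least positive solution.

(x, y) = (228151, 4940)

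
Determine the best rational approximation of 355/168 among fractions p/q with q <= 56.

112/53

Expand x = 355/168 as a continued fraction with the Euclidean algorithm:
  355 = 2*168 + 19, so a_0 = 2.
  168 = 8*19 + 16, so a_1 = 8.
  19 = 1*16 + 3, so a_2 = 1.
  16 = 5*3 + 1, so a_3 = 5.
  3 = 3*1 + 0, so a_4 = 3.
so x = [2; 8, 1, 5, 3].
Convergents (p_i = a_i*p_{i-1} + p_{i-2}, q_i = a_i*q_{i-1} + q_{i-2} with p_{-2}=0, p_{-1}=1, q_{-2}=1, q_{-1}=0), until the denominator exceeds 56:
  i=0: a_0=2, p_0 = 2*1 + 0 = 2, q_0 = 2*0 + 1 = 1.
  i=1: a_1=8, p_1 = 8*2 + 1 = 17, q_1 = 8*1 + 0 = 8.
  i=2: a_2=1, p_2 = 1*17 + 2 = 19, q_2 = 1*8 + 1 = 9.
  i=3: a_3=5, p_3 = 5*19 + 17 = 112, q_3 = 5*9 + 8 = 53.
  i=4: a_4=3, p_4 = 3*112 + 19 = 355, q_4 = 3*53 + 9 = 168.
q_4 = 168 > 56, so the last convergent with denominator <= 56 is p_3/q_3 = 112/53.
The closest fraction with denominator <= 56 is either p_3/q_3 or the intermediate fraction (k*p_3 + p_2)/(k*q_3 + q_2) with the largest k >= 1 whose denominator stays <= 56; these approach x as k grows, and every other convergent or intermediate fraction in range is farther away.
Largest k: floor((56 - q_2)/q_3) = floor((56 - 9)/53) = 0.
Since k = 0, no intermediate fraction beyond p_3/q_3 has denominator <= 56, so the convergent 112/53 is the closest (its error is |355*53 - 112*168|/(168*53) = 1/8904).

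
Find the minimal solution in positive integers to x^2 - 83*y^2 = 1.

(x, y) = (82, 9)

First expand sqrt(83) as a continued fraction. With x_i = (sqrt(83) + m_i)/d_i and (m_0, d_0) = (0, 1): a_0 = floor(sqrt(83)) = 9, since 9^2 = 81 <= 83 < 100 = 10^2.
Iterate m_{i+1} = d_i*a_i - m_i, d_{i+1} = (83 - m_{i+1}^2)/d_i, a_{i+1} = floor((a_0 + m_{i+1})/d_{i+1}):
  m_1 = 1*9 - 0 = 9, d_1 = (83 - 9^2)/1 = 2/1 = 2, a_1 = floor((9 + 9)/2) = 9.
  m_2 = 2*9 - 9 = 9, d_2 = (83 - 9^2)/2 = 2/2 = 1, a_2 = floor((9 + 9)/1) = 18.
  m_3 = 1*18 - 9 = 9, d_3 = (83 - 9^2)/1 = 2/1 = 2: (m_3, d_3) = (m_1, d_1) = (9, 2), so from here the quotients repeat a_1, a_2; the period length is 2.
So sqrt(83) = [9; (9, 18)] with period length k = 2.
k is even, so the fundamental solution of x^2 - 83y^2 = 1 is (p_{k-1}, q_{k-1}) = (p_1, q_1); compute convergents through index 1.
Convergents (p_i = a_i*p_{i-1} + p_{i-2}, q_i = a_i*q_{i-1} + q_{i-2} with p_{-2}=0, p_{-1}=1, q_{-2}=1, q_{-1}=0):
  i=0: a_0=9, p_0 = 9*1 + 0 = 9, q_0 = 9*0 + 1 = 1.
  i=1: a_1=9, p_1 = 9*9 + 1 = 82, q_1 = 9*1 + 0 = 9.
Check: 82^2 - 83*9^2 = 6724 - 6723 = 1, so (x, y) = (82, 9) solves the equation, and by the theorem it is the least positive solution.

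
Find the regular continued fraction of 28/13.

[2; 6, 2]

Run the Euclidean algorithm on 28 and 13; the successive quotients are the partial quotients a_0, a_1, ... (each step inverts the fractional part left over by the previous one):
  28 = 2*13 + 2, so a_0 = 2.
  13 = 6*2 + 1, so a_1 = 6.
  2 = 2*1 + 0, so a_2 = 2.
The remainder reaches 0 after 3 divisions, so the expansion has 3 partial quotients, read off in order.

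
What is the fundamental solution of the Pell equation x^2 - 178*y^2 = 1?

First expand sqrt(178) as a continued fraction. With x_i = (sqrt(178) + m_i)/d_i and (m_0, d_0) = (0, 1): a_0 = floor(sqrt(178)) = 13, since 13^2 = 169 <= 178 < 196 = 14^2.
Iterate m_{i+1} = d_i*a_i - m_i, d_{i+1} = (178 - m_{i+1}^2)/d_i, a_{i+1} = floor((a_0 + m_{i+1})/d_{i+1}):
  m_1 = 1*13 - 0 = 13, d_1 = (178 - 13^2)/1 = 9/1 = 9, a_1 = floor((13 + 13)/9) = 2.
  m_2 = 9*2 - 13 = 5, d_2 = (178 - 5^2)/9 = 153/9 = 17, a_2 = floor((13 + 5)/17) = 1.
  m_3 = 17*1 - 5 = 12, d_3 = (178 - 12^2)/17 = 34/17 = 2, a_3 = floor((13 + 12)/2) = 12.
  m_4 = 2*12 - 12 = 12, d_4 = (178 - 12^2)/2 = 34/2 = 17, a_4 = floor((13 + 12)/17) = 1.
  m_5 = 17*1 - 12 = 5, d_5 = (178 - 5^2)/17 = 153/17 = 9, a_5 = floor((13 + 5)/9) = 2.
  m_6 = 9*2 - 5 = 13, d_6 = (178 - 13^2)/9 = 9/9 = 1, a_6 = floor((13 + 13)/1) = 26.
  m_7 = 1*26 - 13 = 13, d_7 = (178 - 13^2)/1 = 9/1 = 9: (m_7, d_7) = (m_1, d_1) = (13, 9), so from here the quotients repeat a_1, ..., a_6; the period length is 6.
So sqrt(178) = [13; (2, 1, 12, 1, 2, 26)] with period length k = 6.
k is even, so the fundamental solution of x^2 - 178y^2 = 1 is (p_{k-1}, q_{k-1}) = (p_5, q_5); compute convergents through index 5.
Convergents (p_i = a_i*p_{i-1} + p_{i-2}, q_i = a_i*q_{i-1} + q_{i-2} with p_{-2}=0, p_{-1}=1, q_{-2}=1, q_{-1}=0):
  i=0: a_0=13, p_0 = 13*1 + 0 = 13, q_0 = 13*0 + 1 = 1.
  i=1: a_1=2, p_1 = 2*13 + 1 = 27, q_1 = 2*1 + 0 = 2.
  i=2: a_2=1, p_2 = 1*27 + 13 = 40, q_2 = 1*2 + 1 = 3.
  i=3: a_3=12, p_3 = 12*40 + 27 = 507, q_3 = 12*3 + 2 = 38.
  i=4: a_4=1, p_4 = 1*507 + 40 = 547, q_4 = 1*38 + 3 = 41.
  i=5: a_5=2, p_5 = 2*547 + 507 = 1601, q_5 = 2*41 + 38 = 120.
Check: 1601^2 - 178*120^2 = 2563201 - 2563200 = 1, so (x, y) = (1601, 120) solves the equation, and by the theorem it is the least positive solution.

(x, y) = (1601, 120)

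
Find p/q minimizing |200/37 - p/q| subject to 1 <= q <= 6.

27/5

Expand x = 200/37 as a continued fraction with the Euclidean algorithm:
  200 = 5*37 + 15, so a_0 = 5.
  37 = 2*15 + 7, so a_1 = 2.
  15 = 2*7 + 1, so a_2 = 2.
  7 = 7*1 + 0, so a_3 = 7.
so x = [5; 2, 2, 7].
Convergents (p_i = a_i*p_{i-1} + p_{i-2}, q_i = a_i*q_{i-1} + q_{i-2} with p_{-2}=0, p_{-1}=1, q_{-2}=1, q_{-1}=0), until the denominator exceeds 6:
  i=0: a_0=5, p_0 = 5*1 + 0 = 5, q_0 = 5*0 + 1 = 1.
  i=1: a_1=2, p_1 = 2*5 + 1 = 11, q_1 = 2*1 + 0 = 2.
  i=2: a_2=2, p_2 = 2*11 + 5 = 27, q_2 = 2*2 + 1 = 5.
  i=3: a_3=7, p_3 = 7*27 + 11 = 200, q_3 = 7*5 + 2 = 37.
q_3 = 37 > 6, so the last convergent with denominator <= 6 is p_2/q_2 = 27/5.
The closest fraction with denominator <= 6 is either p_2/q_2 or the intermediate fraction (k*p_2 + p_1)/(k*q_2 + q_1) with the largest k >= 1 whose denominator stays <= 6; these approach x as k grows, and every other convergent or intermediate fraction in range is farther away.
Largest k: floor((6 - q_1)/q_2) = floor((6 - 2)/5) = 0.
Since k = 0, no intermediate fraction beyond p_2/q_2 has denominator <= 6, so the convergent 27/5 is the closest (its error is |200*5 - 27*37|/(37*5) = 1/185).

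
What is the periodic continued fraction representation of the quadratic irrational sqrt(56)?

Write x_i = (sqrt(56) + m_i)/d_i with (m_0, d_0) = (0, 1). a_0 = floor(sqrt(56)) = 7, since 7^2 = 49 <= 56 < 64 = 8^2.
Iterate m_{i+1} = d_i*a_i - m_i, d_{i+1} = (56 - m_{i+1}^2)/d_i, a_{i+1} = floor((a_0 + m_{i+1})/d_{i+1}):
  m_1 = 1*7 - 0 = 7, d_1 = (56 - 7^2)/1 = 7/1 = 7, a_1 = floor((7 + 7)/7) = 2.
  m_2 = 7*2 - 7 = 7, d_2 = (56 - 7^2)/7 = 7/7 = 1, a_2 = floor((7 + 7)/1) = 14.
  m_3 = 1*14 - 7 = 7, d_3 = (56 - 7^2)/1 = 7/1 = 7: (m_3, d_3) = (m_1, d_1) = (7, 7), so from here the quotients repeat a_1, a_2; the period length is 2.
Hence the expansion of sqrt(56) is a_0 = 7 followed by the repeating block 2, 14 (period 2).

[7; (2, 14)]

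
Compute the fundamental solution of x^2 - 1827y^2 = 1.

(x, y) = (6497, 152)

First expand sqrt(1827) as a continued fraction. With x_i = (sqrt(1827) + m_i)/d_i and (m_0, d_0) = (0, 1): a_0 = floor(sqrt(1827)) = 42, since 42^2 = 1764 <= 1827 < 1849 = 43^2.
Iterate m_{i+1} = d_i*a_i - m_i, d_{i+1} = (1827 - m_{i+1}^2)/d_i, a_{i+1} = floor((a_0 + m_{i+1})/d_{i+1}):
  m_1 = 1*42 - 0 = 42, d_1 = (1827 - 42^2)/1 = 63/1 = 63, a_1 = floor((42 + 42)/63) = 1.
  m_2 = 63*1 - 42 = 21, d_2 = (1827 - 21^2)/63 = 1386/63 = 22, a_2 = floor((42 + 21)/22) = 2.
  m_3 = 22*2 - 21 = 23, d_3 = (1827 - 23^2)/22 = 1298/22 = 59, a_3 = floor((42 + 23)/59) = 1.
  m_4 = 59*1 - 23 = 36, d_4 = (1827 - 36^2)/59 = 531/59 = 9, a_4 = floor((42 + 36)/9) = 8.
  m_5 = 9*8 - 36 = 36, d_5 = (1827 - 36^2)/9 = 531/9 = 59, a_5 = floor((42 + 36)/59) = 1.
  m_6 = 59*1 - 36 = 23, d_6 = (1827 - 23^2)/59 = 1298/59 = 22, a_6 = floor((42 + 23)/22) = 2.
  m_7 = 22*2 - 23 = 21, d_7 = (1827 - 21^2)/22 = 1386/22 = 63, a_7 = floor((42 + 21)/63) = 1.
  m_8 = 63*1 - 21 = 42, d_8 = (1827 - 42^2)/63 = 63/63 = 1, a_8 = floor((42 + 42)/1) = 84.
  m_9 = 1*84 - 42 = 42, d_9 = (1827 - 42^2)/1 = 63/1 = 63: (m_9, d_9) = (m_1, d_1) = (42, 63), so from here the quotients repeat a_1, ..., a_8; the period length is 8.
So sqrt(1827) = [42; (1, 2, 1, 8, 1, 2, 1, 84)] with period length k = 8.
k is even, so the fundamental solution of x^2 - 1827y^2 = 1 is (p_{k-1}, q_{k-1}) = (p_7, q_7); compute convergents through index 7.
Convergents (p_i = a_i*p_{i-1} + p_{i-2}, q_i = a_i*q_{i-1} + q_{i-2} with p_{-2}=0, p_{-1}=1, q_{-2}=1, q_{-1}=0):
  i=0: a_0=42, p_0 = 42*1 + 0 = 42, q_0 = 42*0 + 1 = 1.
  i=1: a_1=1, p_1 = 1*42 + 1 = 43, q_1 = 1*1 + 0 = 1.
  i=2: a_2=2, p_2 = 2*43 + 42 = 128, q_2 = 2*1 + 1 = 3.
  i=3: a_3=1, p_3 = 1*128 + 43 = 171, q_3 = 1*3 + 1 = 4.
  i=4: a_4=8, p_4 = 8*171 + 128 = 1496, q_4 = 8*4 + 3 = 35.
  i=5: a_5=1, p_5 = 1*1496 + 171 = 1667, q_5 = 1*35 + 4 = 39.
  i=6: a_6=2, p_6 = 2*1667 + 1496 = 4830, q_6 = 2*39 + 35 = 113.
  i=7: a_7=1, p_7 = 1*4830 + 1667 = 6497, q_7 = 1*113 + 39 = 152.
Check: 6497^2 - 1827*152^2 = 42211009 - 42211008 = 1, so (x, y) = (6497, 152) solves the equation, and by the theorem it is the least positive solution.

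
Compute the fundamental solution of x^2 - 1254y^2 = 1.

First expand sqrt(1254) as a continued fraction. With x_i = (sqrt(1254) + m_i)/d_i and (m_0, d_0) = (0, 1): a_0 = floor(sqrt(1254)) = 35, since 35^2 = 1225 <= 1254 < 1296 = 36^2.
Iterate m_{i+1} = d_i*a_i - m_i, d_{i+1} = (1254 - m_{i+1}^2)/d_i, a_{i+1} = floor((a_0 + m_{i+1})/d_{i+1}):
  m_1 = 1*35 - 0 = 35, d_1 = (1254 - 35^2)/1 = 29/1 = 29, a_1 = floor((35 + 35)/29) = 2.
  m_2 = 29*2 - 35 = 23, d_2 = (1254 - 23^2)/29 = 725/29 = 25, a_2 = floor((35 + 23)/25) = 2.
  m_3 = 25*2 - 23 = 27, d_3 = (1254 - 27^2)/25 = 525/25 = 21, a_3 = floor((35 + 27)/21) = 2.
  m_4 = 21*2 - 27 = 15, d_4 = (1254 - 15^2)/21 = 1029/21 = 49, a_4 = floor((35 + 15)/49) = 1.
  m_5 = 49*1 - 15 = 34, d_5 = (1254 - 34^2)/49 = 98/49 = 2, a_5 = floor((35 + 34)/2) = 34.
  m_6 = 2*34 - 34 = 34, d_6 = (1254 - 34^2)/2 = 98/2 = 49, a_6 = floor((35 + 34)/49) = 1.
  m_7 = 49*1 - 34 = 15, d_7 = (1254 - 15^2)/49 = 1029/49 = 21, a_7 = floor((35 + 15)/21) = 2.
  m_8 = 21*2 - 15 = 27, d_8 = (1254 - 27^2)/21 = 525/21 = 25, a_8 = floor((35 + 27)/25) = 2.
  m_9 = 25*2 - 27 = 23, d_9 = (1254 - 23^2)/25 = 725/25 = 29, a_9 = floor((35 + 23)/29) = 2.
  m_10 = 29*2 - 23 = 35, d_10 = (1254 - 35^2)/29 = 29/29 = 1, a_10 = floor((35 + 35)/1) = 70.
  m_11 = 1*70 - 35 = 35, d_11 = (1254 - 35^2)/1 = 29/1 = 29: (m_11, d_11) = (m_1, d_1) = (35, 29), so from here the quotients repeat a_1, ..., a_10; the period length is 10.
So sqrt(1254) = [35; (2, 2, 2, 1, 34, 1, 2, 2, 2, 70)] with period length k = 10.
k is even, so the fundamental solution of x^2 - 1254y^2 = 1 is (p_{k-1}, q_{k-1}) = (p_9, q_9); compute convergents through index 9.
Convergents (p_i = a_i*p_{i-1} + p_{i-2}, q_i = a_i*q_{i-1} + q_{i-2} with p_{-2}=0, p_{-1}=1, q_{-2}=1, q_{-1}=0):
  i=0: a_0=35, p_0 = 35*1 + 0 = 35, q_0 = 35*0 + 1 = 1.
  i=1: a_1=2, p_1 = 2*35 + 1 = 71, q_1 = 2*1 + 0 = 2.
  i=2: a_2=2, p_2 = 2*71 + 35 = 177, q_2 = 2*2 + 1 = 5.
  i=3: a_3=2, p_3 = 2*177 + 71 = 425, q_3 = 2*5 + 2 = 12.
  i=4: a_4=1, p_4 = 1*425 + 177 = 602, q_4 = 1*12 + 5 = 17.
  i=5: a_5=34, p_5 = 34*602 + 425 = 20893, q_5 = 34*17 + 12 = 590.
  i=6: a_6=1, p_6 = 1*20893 + 602 = 21495, q_6 = 1*590 + 17 = 607.
  i=7: a_7=2, p_7 = 2*21495 + 20893 = 63883, q_7 = 2*607 + 590 = 1804.
  i=8: a_8=2, p_8 = 2*63883 + 21495 = 149261, q_8 = 2*1804 + 607 = 4215.
  i=9: a_9=2, p_9 = 2*149261 + 63883 = 362405, q_9 = 2*4215 + 1804 = 10234.
Check: 362405^2 - 1254*10234^2 = 131337384025 - 131337384024 = 1, so (x, y) = (362405, 10234) solves the equation, and by the theorem it is the least positive solution.

(x, y) = (362405, 10234)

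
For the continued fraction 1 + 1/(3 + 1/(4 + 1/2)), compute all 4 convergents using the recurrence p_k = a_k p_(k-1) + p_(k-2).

1/1, 4/3, 17/13, 38/29

Using the convergent recurrence p_i = a_i*p_{i-1} + p_{i-2}, q_i = a_i*q_{i-1} + q_{i-2} with p_{-2}=0, p_{-1}=1, q_{-2}=1, q_{-1}=0:
  i=0: a_0=1, p_0 = 1*1 + 0 = 1, q_0 = 1*0 + 1 = 1.
  i=1: a_1=3, p_1 = 3*1 + 1 = 4, q_1 = 3*1 + 0 = 3.
  i=2: a_2=4, p_2 = 4*4 + 1 = 17, q_2 = 4*3 + 1 = 13.
  i=3: a_3=2, p_3 = 2*17 + 4 = 38, q_3 = 2*13 + 3 = 29.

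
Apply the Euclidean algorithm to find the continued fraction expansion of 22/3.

Run the Euclidean algorithm on 22 and 3; the successive quotients are the partial quotients a_0, a_1, ... (each step inverts the fractional part left over by the previous one):
  22 = 7*3 + 1, so a_0 = 7.
  3 = 3*1 + 0, so a_1 = 3.
The remainder reaches 0 after 2 divisions, so the expansion has 2 partial quotients, read off in order.

[7; 3]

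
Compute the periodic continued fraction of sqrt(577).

[24; (48)]

Write x_i = (sqrt(577) + m_i)/d_i with (m_0, d_0) = (0, 1). a_0 = floor(sqrt(577)) = 24, since 24^2 = 576 <= 577 < 625 = 25^2.
Iterate m_{i+1} = d_i*a_i - m_i, d_{i+1} = (577 - m_{i+1}^2)/d_i, a_{i+1} = floor((a_0 + m_{i+1})/d_{i+1}):
  m_1 = 1*24 - 0 = 24, d_1 = (577 - 24^2)/1 = 1/1 = 1, a_1 = floor((24 + 24)/1) = 48.
  m_2 = 1*48 - 24 = 24, d_2 = (577 - 24^2)/1 = 1/1 = 1: (m_2, d_2) = (m_1, d_1) = (24, 1), so from here the quotient a_1 repeats; the period length is 1.
Hence the expansion of sqrt(577) is a_0 = 24 followed by the repeating block 48 (period 1).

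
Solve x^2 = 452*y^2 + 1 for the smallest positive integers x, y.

(x, y) = (1204353, 56648)

First expand sqrt(452) as a continued fraction. With x_i = (sqrt(452) + m_i)/d_i and (m_0, d_0) = (0, 1): a_0 = floor(sqrt(452)) = 21, since 21^2 = 441 <= 452 < 484 = 22^2.
Iterate m_{i+1} = d_i*a_i - m_i, d_{i+1} = (452 - m_{i+1}^2)/d_i, a_{i+1} = floor((a_0 + m_{i+1})/d_{i+1}):
  m_1 = 1*21 - 0 = 21, d_1 = (452 - 21^2)/1 = 11/1 = 11, a_1 = floor((21 + 21)/11) = 3.
  m_2 = 11*3 - 21 = 12, d_2 = (452 - 12^2)/11 = 308/11 = 28, a_2 = floor((21 + 12)/28) = 1.
  m_3 = 28*1 - 12 = 16, d_3 = (452 - 16^2)/28 = 196/28 = 7, a_3 = floor((21 + 16)/7) = 5.
  m_4 = 7*5 - 16 = 19, d_4 = (452 - 19^2)/7 = 91/7 = 13, a_4 = floor((21 + 19)/13) = 3.
  m_5 = 13*3 - 19 = 20, d_5 = (452 - 20^2)/13 = 52/13 = 4, a_5 = floor((21 + 20)/4) = 10.
  m_6 = 4*10 - 20 = 20, d_6 = (452 - 20^2)/4 = 52/4 = 13, a_6 = floor((21 + 20)/13) = 3.
  m_7 = 13*3 - 20 = 19, d_7 = (452 - 19^2)/13 = 91/13 = 7, a_7 = floor((21 + 19)/7) = 5.
  m_8 = 7*5 - 19 = 16, d_8 = (452 - 16^2)/7 = 196/7 = 28, a_8 = floor((21 + 16)/28) = 1.
  m_9 = 28*1 - 16 = 12, d_9 = (452 - 12^2)/28 = 308/28 = 11, a_9 = floor((21 + 12)/11) = 3.
  m_10 = 11*3 - 12 = 21, d_10 = (452 - 21^2)/11 = 11/11 = 1, a_10 = floor((21 + 21)/1) = 42.
  m_11 = 1*42 - 21 = 21, d_11 = (452 - 21^2)/1 = 11/1 = 11: (m_11, d_11) = (m_1, d_1) = (21, 11), so from here the quotients repeat a_1, ..., a_10; the period length is 10.
So sqrt(452) = [21; (3, 1, 5, 3, 10, 3, 5, 1, 3, 42)] with period length k = 10.
k is even, so the fundamental solution of x^2 - 452y^2 = 1 is (p_{k-1}, q_{k-1}) = (p_9, q_9); compute convergents through index 9.
Convergents (p_i = a_i*p_{i-1} + p_{i-2}, q_i = a_i*q_{i-1} + q_{i-2} with p_{-2}=0, p_{-1}=1, q_{-2}=1, q_{-1}=0):
  i=0: a_0=21, p_0 = 21*1 + 0 = 21, q_0 = 21*0 + 1 = 1.
  i=1: a_1=3, p_1 = 3*21 + 1 = 64, q_1 = 3*1 + 0 = 3.
  i=2: a_2=1, p_2 = 1*64 + 21 = 85, q_2 = 1*3 + 1 = 4.
  i=3: a_3=5, p_3 = 5*85 + 64 = 489, q_3 = 5*4 + 3 = 23.
  i=4: a_4=3, p_4 = 3*489 + 85 = 1552, q_4 = 3*23 + 4 = 73.
  i=5: a_5=10, p_5 = 10*1552 + 489 = 16009, q_5 = 10*73 + 23 = 753.
  i=6: a_6=3, p_6 = 3*16009 + 1552 = 49579, q_6 = 3*753 + 73 = 2332.
  i=7: a_7=5, p_7 = 5*49579 + 16009 = 263904, q_7 = 5*2332 + 753 = 12413.
  i=8: a_8=1, p_8 = 1*263904 + 49579 = 313483, q_8 = 1*12413 + 2332 = 14745.
  i=9: a_9=3, p_9 = 3*313483 + 263904 = 1204353, q_9 = 3*14745 + 12413 = 56648.
Check: 1204353^2 - 452*56648^2 = 1450466148609 - 1450466148608 = 1, so (x, y) = (1204353, 56648) solves the equation, and by the theorem it is the least positive solution.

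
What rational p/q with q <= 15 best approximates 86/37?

Expand x = 86/37 as a continued fraction with the Euclidean algorithm:
  86 = 2*37 + 12, so a_0 = 2.
  37 = 3*12 + 1, so a_1 = 3.
  12 = 12*1 + 0, so a_2 = 12.
so x = [2; 3, 12].
Convergents (p_i = a_i*p_{i-1} + p_{i-2}, q_i = a_i*q_{i-1} + q_{i-2} with p_{-2}=0, p_{-1}=1, q_{-2}=1, q_{-1}=0), until the denominator exceeds 15:
  i=0: a_0=2, p_0 = 2*1 + 0 = 2, q_0 = 2*0 + 1 = 1.
  i=1: a_1=3, p_1 = 3*2 + 1 = 7, q_1 = 3*1 + 0 = 3.
  i=2: a_2=12, p_2 = 12*7 + 2 = 86, q_2 = 12*3 + 1 = 37.
q_2 = 37 > 15, so the last convergent with denominator <= 15 is p_1/q_1 = 7/3.
The closest fraction with denominator <= 15 is either p_1/q_1 or the intermediate fraction (k*p_1 + p_0)/(k*q_1 + q_0) with the largest k >= 1 whose denominator stays <= 15; these approach x as k grows, and every other convergent or intermediate fraction in range is farther away.
Largest k: floor((15 - q_0)/q_1) = floor((15 - 1)/3) = 4.
That gives (4*7 + 2)/(4*3 + 1) = 30/13.
Compare the errors: |x - 7/3| = |86*3 - 7*37|/(37*3) = 1/111, and |x - 30/13| = |86*13 - 30*37|/(37*13) = 8/481.
Cross-multiplying, 1*481 = 481 < 888 = 8*111, so 1/111 is smaller: the convergent 7/3 is closer to x than 30/13.

7/3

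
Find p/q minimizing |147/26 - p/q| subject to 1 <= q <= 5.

Expand x = 147/26 as a continued fraction with the Euclidean algorithm:
  147 = 5*26 + 17, so a_0 = 5.
  26 = 1*17 + 9, so a_1 = 1.
  17 = 1*9 + 8, so a_2 = 1.
  9 = 1*8 + 1, so a_3 = 1.
  8 = 8*1 + 0, so a_4 = 8.
so x = [5; 1, 1, 1, 8].
Convergents (p_i = a_i*p_{i-1} + p_{i-2}, q_i = a_i*q_{i-1} + q_{i-2} with p_{-2}=0, p_{-1}=1, q_{-2}=1, q_{-1}=0), until the denominator exceeds 5:
  i=0: a_0=5, p_0 = 5*1 + 0 = 5, q_0 = 5*0 + 1 = 1.
  i=1: a_1=1, p_1 = 1*5 + 1 = 6, q_1 = 1*1 + 0 = 1.
  i=2: a_2=1, p_2 = 1*6 + 5 = 11, q_2 = 1*1 + 1 = 2.
  i=3: a_3=1, p_3 = 1*11 + 6 = 17, q_3 = 1*2 + 1 = 3.
  i=4: a_4=8, p_4 = 8*17 + 11 = 147, q_4 = 8*3 + 2 = 26.
q_4 = 26 > 5, so the last convergent with denominator <= 5 is p_3/q_3 = 17/3.
The closest fraction with denominator <= 5 is either p_3/q_3 or the intermediate fraction (k*p_3 + p_2)/(k*q_3 + q_2) with the largest k >= 1 whose denominator stays <= 5; these approach x as k grows, and every other convergent or intermediate fraction in range is farther away.
Largest k: floor((5 - q_2)/q_3) = floor((5 - 2)/3) = 1.
That gives (1*17 + 11)/(1*3 + 2) = 28/5.
Compare the errors: |x - 17/3| = |147*3 - 17*26|/(26*3) = 1/78, and |x - 28/5| = |147*5 - 28*26|/(26*5) = 7/130.
Cross-multiplying, 1*130 = 130 < 546 = 7*78, so 1/78 is smaller: the convergent 17/3 is closer to x than 28/5.

17/3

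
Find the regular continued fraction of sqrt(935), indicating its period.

Write x_i = (sqrt(935) + m_i)/d_i with (m_0, d_0) = (0, 1). a_0 = floor(sqrt(935)) = 30, since 30^2 = 900 <= 935 < 961 = 31^2.
Iterate m_{i+1} = d_i*a_i - m_i, d_{i+1} = (935 - m_{i+1}^2)/d_i, a_{i+1} = floor((a_0 + m_{i+1})/d_{i+1}):
  m_1 = 1*30 - 0 = 30, d_1 = (935 - 30^2)/1 = 35/1 = 35, a_1 = floor((30 + 30)/35) = 1.
  m_2 = 35*1 - 30 = 5, d_2 = (935 - 5^2)/35 = 910/35 = 26, a_2 = floor((30 + 5)/26) = 1.
  m_3 = 26*1 - 5 = 21, d_3 = (935 - 21^2)/26 = 494/26 = 19, a_3 = floor((30 + 21)/19) = 2.
  m_4 = 19*2 - 21 = 17, d_4 = (935 - 17^2)/19 = 646/19 = 34, a_4 = floor((30 + 17)/34) = 1.
  m_5 = 34*1 - 17 = 17, d_5 = (935 - 17^2)/34 = 646/34 = 19, a_5 = floor((30 + 17)/19) = 2.
  m_6 = 19*2 - 17 = 21, d_6 = (935 - 21^2)/19 = 494/19 = 26, a_6 = floor((30 + 21)/26) = 1.
  m_7 = 26*1 - 21 = 5, d_7 = (935 - 5^2)/26 = 910/26 = 35, a_7 = floor((30 + 5)/35) = 1.
  m_8 = 35*1 - 5 = 30, d_8 = (935 - 30^2)/35 = 35/35 = 1, a_8 = floor((30 + 30)/1) = 60.
  m_9 = 1*60 - 30 = 30, d_9 = (935 - 30^2)/1 = 35/1 = 35: (m_9, d_9) = (m_1, d_1) = (30, 35), so from here the quotients repeat a_1, ..., a_8; the period length is 8.
Hence the expansion of sqrt(935) is a_0 = 30 followed by the repeating block 1, 1, 2, 1, 2, 1, 1, 60 (period 8).

[30; (1, 1, 2, 1, 2, 1, 1, 60)]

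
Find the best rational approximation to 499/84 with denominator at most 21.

Expand x = 499/84 as a continued fraction with the Euclidean algorithm:
  499 = 5*84 + 79, so a_0 = 5.
  84 = 1*79 + 5, so a_1 = 1.
  79 = 15*5 + 4, so a_2 = 15.
  5 = 1*4 + 1, so a_3 = 1.
  4 = 4*1 + 0, so a_4 = 4.
so x = [5; 1, 15, 1, 4].
Convergents (p_i = a_i*p_{i-1} + p_{i-2}, q_i = a_i*q_{i-1} + q_{i-2} with p_{-2}=0, p_{-1}=1, q_{-2}=1, q_{-1}=0), until the denominator exceeds 21:
  i=0: a_0=5, p_0 = 5*1 + 0 = 5, q_0 = 5*0 + 1 = 1.
  i=1: a_1=1, p_1 = 1*5 + 1 = 6, q_1 = 1*1 + 0 = 1.
  i=2: a_2=15, p_2 = 15*6 + 5 = 95, q_2 = 15*1 + 1 = 16.
  i=3: a_3=1, p_3 = 1*95 + 6 = 101, q_3 = 1*16 + 1 = 17.
  i=4: a_4=4, p_4 = 4*101 + 95 = 499, q_4 = 4*17 + 16 = 84.
q_4 = 84 > 21, so the last convergent with denominator <= 21 is p_3/q_3 = 101/17.
The closest fraction with denominator <= 21 is either p_3/q_3 or the intermediate fraction (k*p_3 + p_2)/(k*q_3 + q_2) with the largest k >= 1 whose denominator stays <= 21; these approach x as k grows, and every other convergent or intermediate fraction in range is farther away.
Largest k: floor((21 - q_2)/q_3) = floor((21 - 16)/17) = 0.
Since k = 0, no intermediate fraction beyond p_3/q_3 has denominator <= 21, so the convergent 101/17 is the closest (its error is |499*17 - 101*84|/(84*17) = 1/1428).

101/17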